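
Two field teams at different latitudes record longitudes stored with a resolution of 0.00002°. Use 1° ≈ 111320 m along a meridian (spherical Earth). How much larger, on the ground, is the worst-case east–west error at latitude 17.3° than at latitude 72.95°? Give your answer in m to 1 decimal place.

0.7 m

With a 0.00002° grid the true value lies within half a step, ±0.00002°/2 = ±1e-05°, of the stored one.
At 17.3°: 1e-05° × 111320 × cos 17.3° = 1e-05 × 111320 × 0.9548 ≈ 1.0628 m.
Error at 72.95° = 1e-05° × 111320 × cos 72.95° ≈ 1.1132 × 0.2932 = 0.3264 m.
Difference: 1.0628 − 0.3264 = 0.73644 m.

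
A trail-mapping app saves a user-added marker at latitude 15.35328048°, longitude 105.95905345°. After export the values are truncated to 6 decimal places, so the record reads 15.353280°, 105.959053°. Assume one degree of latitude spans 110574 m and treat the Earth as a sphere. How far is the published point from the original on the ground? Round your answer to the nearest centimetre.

Δlat = 15.35328048 − 15.353280 = +0.00000048°; Δlon = 105.95905345 − 105.959053 = +0.00000045°.
North–south shift: 0.00000048 × 110574 = 0.0530755 m.
East–west at this latitude: 0.00000045° × 110574 × cos 15.3533° ≈ 0.00000045 × 106628 = 0.0479825 m.
Distance: √(0.0530755² + 0.0479825²) ≈ 0.0715495 m.
That is 0.0715495 m = 7.155 cm.

7 centimetres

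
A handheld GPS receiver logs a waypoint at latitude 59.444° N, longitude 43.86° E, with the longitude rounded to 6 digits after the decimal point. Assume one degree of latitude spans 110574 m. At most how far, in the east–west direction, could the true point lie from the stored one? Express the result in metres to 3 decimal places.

Rounding to 6 decimal places leaves the longitude within ±5e-07° of the true value.
At latitude 59.444° a degree of longitude spans 110574 m × cos 59.444° = 110574 × 0.5084 ≈ 56213.6 m.
So at most 5e-07° × 56213.6 ≈ 0.0281068 m east–west.

0.028 metres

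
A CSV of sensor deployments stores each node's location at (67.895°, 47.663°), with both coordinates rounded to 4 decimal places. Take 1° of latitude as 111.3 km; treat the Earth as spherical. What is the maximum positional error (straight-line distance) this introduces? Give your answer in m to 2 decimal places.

5.95 m

Rounding to 4 decimal places leaves each coordinate within ±5e-05° of the true value.
N–S: 5e-05° × 111300 m/° = 5.565 m.
E–W at 67.895°: 5e-05° × 111300 × cos 67.895° = 5e-05 × 111300 × 0.3763 ≈ 2.09414 m.
Worst case both components are at the extreme and orthogonal: √(5.565² + 2.09414²) ≈ 5.94598 m.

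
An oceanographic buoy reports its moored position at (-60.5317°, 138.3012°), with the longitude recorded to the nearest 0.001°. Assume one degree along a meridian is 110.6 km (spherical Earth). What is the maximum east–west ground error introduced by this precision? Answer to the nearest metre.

Rounding to 3 decimal places leaves the longitude within ±0.0005° of the true value.
One degree of longitude at 60.5317° is 110600 × cos 60.5317° ≈ 110600 × 0.4919 = 54408.8 m.
Maximum E–W displacement: 0.0005 × 54408.8 = 27.2044 m.

27 metres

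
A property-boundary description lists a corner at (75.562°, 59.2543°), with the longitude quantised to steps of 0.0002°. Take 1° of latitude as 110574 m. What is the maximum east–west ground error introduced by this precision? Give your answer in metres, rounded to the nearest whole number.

3 metres

With a 0.0002° grid the true value lies within half a step, ±0.0002°/2 = ±0.0001°, of the stored one.
Parallels shrink by cos φ, so at 75.562° a degree of longitude is 110574 × 0.2493 ≈ 27569.7 m.
So at most 0.0001° × 27569.7 ≈ 2.75697 m east–west.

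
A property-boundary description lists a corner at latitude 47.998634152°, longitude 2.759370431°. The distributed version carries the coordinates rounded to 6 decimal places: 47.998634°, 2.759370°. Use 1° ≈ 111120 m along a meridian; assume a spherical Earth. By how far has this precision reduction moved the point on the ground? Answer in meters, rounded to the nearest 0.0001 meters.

0.0362 meters

Δlat = 47.998634152 − 47.998634 = +0.000000152°; Δlon = 2.759370431 − 2.759370 = +0.000000431°.
N–S: 0.000000152° × 111120 m/° = 0.0168902 m.
E–W at 47.9986°: 0.000000431° × 111120 × cos 47.9986° = 0.000000431 × 111120 × 0.6691 ≈ 0.0320473 m.
Distance: √(0.0168902² + 0.0320473²) ≈ 0.0362258 m.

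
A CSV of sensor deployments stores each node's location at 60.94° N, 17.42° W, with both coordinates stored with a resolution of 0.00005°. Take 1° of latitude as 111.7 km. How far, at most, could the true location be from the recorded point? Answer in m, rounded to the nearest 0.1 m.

3.1 m

With a 0.00005° grid the true value lies within half a step, ±0.00005°/2 = ±2.5e-05°, of the stored one.
N–S: 2.5e-05° × 111700 m/° = 2.7925 m.
Longitude error → 2.5e-05 × 111700 × cos 60.94° = 2.5e-05 × 111700 × 0.4857 ≈ 1.35639 m.
The two errors are perpendicular, so the maximum displacement is √(2.7925² + 1.35639²) ≈ 3.10449 m.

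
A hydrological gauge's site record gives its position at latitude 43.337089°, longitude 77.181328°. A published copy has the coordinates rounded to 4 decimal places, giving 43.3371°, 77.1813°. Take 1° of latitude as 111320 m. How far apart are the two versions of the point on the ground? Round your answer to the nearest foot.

The latitude changed by -0.000011° and the longitude by +0.000028°.
North–south shift: -0.000011 × 111320 = -1.22452 m.
E–W at 43.3371°: 0.000028° × 111320 × cos 43.3371° = 0.000028 × 111320 × 0.7273 ≈ 2.26705 m.
Hypotenuse of the two orthogonal shifts: √(1.22452² + 2.26705²) = 2.57662 m.
Converting: 2.57662 m × 3.2808 ft/m ≈ 8.4535 ft.

8 feet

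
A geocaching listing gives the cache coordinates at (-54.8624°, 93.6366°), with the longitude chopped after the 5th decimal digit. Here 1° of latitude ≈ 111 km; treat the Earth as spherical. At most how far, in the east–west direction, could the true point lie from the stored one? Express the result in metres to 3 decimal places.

0.639 metres

Truncating at 5 decimal places can drop up to a full unit in the last place, so the longitude may be off by as much as 1e-05°.
Parallels shrink by cos φ, so at 54.8624° a degree of longitude is 111000 × 0.5755 ≈ 63885.2 m.
East–west error: 1e-05° × 63885.2 m/° ≈ 0.638852 m.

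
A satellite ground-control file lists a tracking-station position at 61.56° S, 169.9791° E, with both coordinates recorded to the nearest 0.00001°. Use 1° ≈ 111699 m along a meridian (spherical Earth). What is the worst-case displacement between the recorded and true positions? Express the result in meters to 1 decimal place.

Rounding to 5 decimal places leaves each coordinate within ±5e-06° of the true value.
N–S: 5e-06° × 111699 m/° = 0.558495 m.
Longitude error → 5e-06 × 111699 × cos 61.56° = 5e-06 × 111699 × 0.4762 ≈ 0.265977 m.
Worst case both components are at the extreme and orthogonal: √(0.558495² + 0.265977²) ≈ 0.618595 m.

0.6 meters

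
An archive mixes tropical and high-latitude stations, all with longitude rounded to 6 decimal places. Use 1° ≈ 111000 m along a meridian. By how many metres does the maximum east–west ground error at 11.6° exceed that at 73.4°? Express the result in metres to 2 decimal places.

Rounding to 6 decimal places leaves the longitude within ±5e-07° of the true value.
At 11.6°: 5e-07° × 111000 × cos 11.6° = 5e-07 × 111000 × 0.9796 ≈ 0.054366 m.
At 73.4°: 5e-07° × 111000 × cos 73.4° = 5e-07 × 111000 × 0.2857 ≈ 0.015856 m.
So the lower-latitude error exceeds the higher by 0.054366 − 0.015856 = 0.038511 m.

0.04 metres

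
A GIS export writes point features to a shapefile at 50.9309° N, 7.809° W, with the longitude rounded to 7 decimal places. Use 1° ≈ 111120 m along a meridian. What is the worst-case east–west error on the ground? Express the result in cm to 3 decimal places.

0.350 cm

Rounding to 7 decimal places leaves the longitude within ±5e-08° of the true value.
At latitude 50.9309° a degree of longitude spans 111120 m × cos 50.9309° = 111120 × 0.6303 ≈ 70034.2 m.
So at most 5e-08° × 70034.2 ≈ 0.00350171 m east–west.
That is 0.00350171 m = 0.35017 cm.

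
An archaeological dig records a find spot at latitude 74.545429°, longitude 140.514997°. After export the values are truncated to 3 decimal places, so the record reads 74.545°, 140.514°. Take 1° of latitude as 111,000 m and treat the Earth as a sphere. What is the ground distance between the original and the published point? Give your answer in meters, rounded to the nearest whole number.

Δlat = 74.545429 − 74.545 = +0.000429°; Δlon = 140.514997 − 140.514 = +0.000997°.
N–S: 0.000429° × 111000 m/° = 47.619 m.
East–west at this latitude: 0.000997° × 111000 × cos 74.545° ≈ 0.000997 × 29579.4 = 29.4907 m.
Hypotenuse of the two orthogonal shifts: √(47.619² + 29.4907²) = 56.0113 m.

56 meters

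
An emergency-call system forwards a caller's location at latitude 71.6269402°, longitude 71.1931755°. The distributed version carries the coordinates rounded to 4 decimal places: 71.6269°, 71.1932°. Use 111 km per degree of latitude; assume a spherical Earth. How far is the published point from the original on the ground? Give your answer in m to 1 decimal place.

The latitude changed by +0.0000402° and the longitude by -0.0000245°.
North–south shift: 0.0000402 × 111000 = 4.4622 m.
East–west at this latitude: -0.0000245° × 111000 × cos 71.6269° ≈ -0.0000245 × 34987.6 = -0.857196 m.
Combined displacement = (4.4622² + 0.857196²)^½ ≈ 4.54379 m.

4.5 m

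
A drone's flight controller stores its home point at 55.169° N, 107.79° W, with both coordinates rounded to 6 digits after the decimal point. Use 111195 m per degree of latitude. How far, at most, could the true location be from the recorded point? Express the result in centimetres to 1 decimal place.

Rounding to 6 decimal places leaves each coordinate within ±5e-07° of the true value.
Latitude error → 5e-07 × 111195 = 0.0555975 m along the meridian.
East–west component at 55.169°: 5e-07° × 111195 × cos 55.169° ≈ 5e-07 × 63509.9 ≈ 0.0317549 m.
Worst case both components are at the extreme and orthogonal: √(0.0555975² + 0.0317549²) ≈ 0.064027 m.
That is 0.064027 m = 6.4027 cm.

6.4 centimetres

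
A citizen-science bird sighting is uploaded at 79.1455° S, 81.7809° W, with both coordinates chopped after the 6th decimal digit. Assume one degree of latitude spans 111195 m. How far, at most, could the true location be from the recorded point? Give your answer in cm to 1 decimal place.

11.3 cm

Truncating at 6 decimal places can drop up to a full unit in the last place, so each coordinate may be off by as much as 1e-06°.
North–south component: 1e-06° × 111195 = 0.111195 m.
East–west component at 79.1455°: 1e-06° × 111195 × cos 79.1455° ≈ 1e-06 × 20939.8 ≈ 0.0209398 m.
Worst case both components are at the extreme and orthogonal: √(0.111195² + 0.0209398²) ≈ 0.113149 m.
That is 0.113149 m = 11.315 cm.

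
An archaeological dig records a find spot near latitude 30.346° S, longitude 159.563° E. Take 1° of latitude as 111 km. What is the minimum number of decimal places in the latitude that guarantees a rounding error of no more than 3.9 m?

One degree of latitude covers 111000 m.
Rounding to N decimal places gives at most 0.5 × 10⁻ᴺ degrees of error, i.e. 0.5 × 10⁻ᴺ × 111000 m.
Need 0.5 × 111000 × 10⁻ᴺ ≤ 3.9 → 10⁻ᴺ ≤ 7.027e-05, so N ≥ 4.15.
So 5 decimal places suffice (0.555 m); 4 would allow up to 5.55 m.

5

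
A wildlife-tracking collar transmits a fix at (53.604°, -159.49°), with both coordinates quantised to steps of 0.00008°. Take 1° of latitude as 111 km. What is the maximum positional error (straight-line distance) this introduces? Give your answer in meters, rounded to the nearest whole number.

5 meters

With a 0.00008° grid the true value lies within half a step, ±0.00008°/2 = ±4e-05°, of the stored one.
Latitude error → 4e-05 × 111000 = 4.44 m along the meridian.
Longitude error → 4e-05 × 111000 × cos 53.604° = 4e-05 × 111000 × 0.5934 ≈ 2.63453 m.
Worst case both components are at the extreme and orthogonal: √(4.44² + 2.63453²) ≈ 5.16279 m.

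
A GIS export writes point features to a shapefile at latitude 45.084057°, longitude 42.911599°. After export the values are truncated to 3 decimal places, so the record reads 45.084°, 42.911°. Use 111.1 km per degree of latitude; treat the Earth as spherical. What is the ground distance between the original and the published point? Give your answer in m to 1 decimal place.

Δlat = 45.084057 − 45.084 = +0.000057°; Δlon = 42.911599 − 42.911 = +0.000599°.
N–S: 0.000057° × 111100 m/° = 6.3327 m.
East–west at this latitude: 0.000599° × 111100 × cos 45.084° ≈ 0.000599 × 78444.3 = 46.9881 m.
Distance: √(6.3327² + 46.9881²) ≈ 47.413 m.

47.4 m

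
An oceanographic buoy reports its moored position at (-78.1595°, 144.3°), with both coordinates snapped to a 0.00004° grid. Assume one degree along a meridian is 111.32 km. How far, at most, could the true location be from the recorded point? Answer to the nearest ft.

7 ft

With a 0.00004° grid the true value lies within half a step, ±0.00004°/2 = ±2e-05°, of the stored one.
N–S: 2e-05° × 111320 m/° = 2.2264 m.
East–west component at 78.1595°: 2e-05° × 111320 × cos 78.1595° ≈ 2e-05 × 22841.5 ≈ 0.45683 m.
Worst case both components are at the extreme and orthogonal: √(2.2264² + 0.45683²) ≈ 2.27278 m.
In feet: 2.27278 m ÷ 0.3048 ≈ 7.4566 ft.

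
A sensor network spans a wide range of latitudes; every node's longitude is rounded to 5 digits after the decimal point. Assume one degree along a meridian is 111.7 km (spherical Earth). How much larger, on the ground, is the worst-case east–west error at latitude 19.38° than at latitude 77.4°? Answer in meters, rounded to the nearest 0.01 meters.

0.41 meters

Rounding to 5 decimal places leaves the longitude within ±5e-06° of the true value.
At 19.38°: 5e-06° × 111700 × cos 19.38° = 5e-06 × 111700 × 0.9433 ≈ 0.52685 m.
Error at 77.4° = 5e-06° × 111700 × cos 77.4° ≈ 0.5585 × 0.2181 = 0.12183 m.
Difference: 0.52685 − 0.12183 = 0.40502 m.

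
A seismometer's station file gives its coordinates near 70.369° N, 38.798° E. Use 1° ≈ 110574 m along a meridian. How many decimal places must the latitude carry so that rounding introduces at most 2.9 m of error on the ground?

One degree of latitude covers 110574 m.
Rounding to N decimal places gives at most 0.5 × 10⁻ᴺ degrees of error, i.e. 0.5 × 10⁻ᴺ × 110574 m.
Need 0.5 × 110574 × 10⁻ᴺ ≤ 2.9 → 10⁻ᴺ ≤ 5.245e-05, so N ≥ 4.28.
So 5 decimal places suffice (0.553 m); 4 would allow up to 5.53 m.

5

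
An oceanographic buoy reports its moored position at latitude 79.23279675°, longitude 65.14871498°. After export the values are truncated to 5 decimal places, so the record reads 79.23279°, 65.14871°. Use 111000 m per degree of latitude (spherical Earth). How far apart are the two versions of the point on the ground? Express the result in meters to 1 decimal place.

0.8 meters

Δlat = 79.23279675 − 79.23279 = +0.00000675°; Δlon = 65.14871498 − 65.14871 = +0.00000498°.
N–S: 0.00000675° × 111000 m/° = 0.74925 m.
E–W at 79.2328°: 0.00000498° × 111000 × cos 79.2328° = 0.00000498 × 111000 × 0.1868 ≈ 0.10327 m.
Hypotenuse of the two orthogonal shifts: √(0.74925² + 0.10327²) = 0.756333 m.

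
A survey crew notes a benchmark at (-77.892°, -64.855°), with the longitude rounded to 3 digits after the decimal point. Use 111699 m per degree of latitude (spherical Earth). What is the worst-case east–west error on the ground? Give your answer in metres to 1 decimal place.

11.7 metres

Rounding to 3 decimal places leaves the longitude within ±0.0005° of the true value.
At latitude 77.892° a degree of longitude spans 111699 m × cos 77.892° = 111699 × 0.2098 ≈ 23429.4 m.
Maximum E–W displacement: 0.0005 × 23429.4 = 11.7147 m.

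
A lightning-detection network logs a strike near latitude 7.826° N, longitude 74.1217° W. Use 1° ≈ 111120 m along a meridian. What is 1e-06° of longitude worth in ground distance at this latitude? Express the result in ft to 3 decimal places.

1e-06° of longitude at 7.826° is 1e-06 × 111120 × cos 7.826° ≈ 1e-06 × 110085 = 0.110085 m.
In feet: 0.110085 m ÷ 0.3048 ≈ 0.36117 ft.

0.361 ft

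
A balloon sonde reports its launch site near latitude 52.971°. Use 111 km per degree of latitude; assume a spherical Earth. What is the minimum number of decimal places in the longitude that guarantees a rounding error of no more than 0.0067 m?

At 52.971° one degree of longitude covers 111000 × cos 52.971° ≈ 111000 × 0.6022 ≈ 66846.3 m.
Rounding to N decimal places gives at most 0.5 × 10⁻ᴺ degrees of error, i.e. 0.5 × 10⁻ᴺ × 66846.3 m.
Need 0.5 × 66846.3 × 10⁻ᴺ ≤ 0.0067 → 10⁻ᴺ ≤ 2.005e-07, so N ≥ 6.70.
At 6 places the error can reach 0.0334 m, but 7 places keeps it to 0.00334 m.

7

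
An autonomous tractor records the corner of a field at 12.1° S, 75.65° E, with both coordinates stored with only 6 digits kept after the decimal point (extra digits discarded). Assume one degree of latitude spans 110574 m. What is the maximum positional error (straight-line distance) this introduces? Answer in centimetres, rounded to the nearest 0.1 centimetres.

15.5 centimetres

Truncating at 6 decimal places can drop up to a full unit in the last place, so each coordinate may be off by as much as 1e-06°.
North–south component: 1e-06° × 110574 = 0.110574 m.
East–west component at 12.1°: 1e-06° × 110574 × cos 12.1° ≈ 1e-06 × 108117 ≈ 0.108117 m.
The two errors are perpendicular, so the maximum displacement is √(0.110574² + 0.108117²) ≈ 0.154648 m.
That is 0.154648 m = 15.465 cm.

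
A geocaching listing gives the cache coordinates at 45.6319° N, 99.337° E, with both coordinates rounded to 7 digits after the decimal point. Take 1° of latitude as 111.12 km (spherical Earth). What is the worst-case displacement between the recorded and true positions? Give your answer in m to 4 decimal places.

0.0068 m

Rounding to 7 decimal places leaves each coordinate within ±5e-08° of the true value.
N–S: 5e-08° × 111120 m/° = 0.005556 m.
E–W at 45.6319°: 5e-08° × 111120 × cos 45.6319° = 5e-08 × 111120 × 0.6993 ≈ 0.00388512 m.
Worst case both components are at the extreme and orthogonal: √(0.005556² + 0.00388512²) ≈ 0.00677962 m.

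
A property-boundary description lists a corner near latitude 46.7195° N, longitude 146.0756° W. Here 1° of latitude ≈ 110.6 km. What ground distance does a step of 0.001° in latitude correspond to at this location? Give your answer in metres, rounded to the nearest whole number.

0.001° × 110600 m/° = 110.6 m.

111 metres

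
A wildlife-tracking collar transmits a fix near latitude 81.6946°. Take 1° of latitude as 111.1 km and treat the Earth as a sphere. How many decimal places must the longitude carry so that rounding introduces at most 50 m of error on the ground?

At 81.6946° one degree of longitude covers 111100 × cos 81.6946° ≈ 111100 × 0.1444 ≈ 16048.3 m.
With N decimal places the half-ulp bound is 0.5·10⁻ᴺ°, or 0.5·10⁻ᴺ × 16048.3 m on the ground.
Need 0.5 × 16048.3 × 10⁻ᴺ ≤ 50 → 10⁻ᴺ ≤ 6.231e-03, so N ≥ 2.21.
N = 2 would give 80.2 m (too coarse); N = 3 gives 8.02 m ≤ 50 m.

3 decimal places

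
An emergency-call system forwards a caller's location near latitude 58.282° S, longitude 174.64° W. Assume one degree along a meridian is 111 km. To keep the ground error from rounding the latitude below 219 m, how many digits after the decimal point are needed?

One degree of latitude covers 111000 m.
Rounding to N decimal places gives at most 0.5 × 10⁻ᴺ degrees of error, i.e. 0.5 × 10⁻ᴺ × 111000 m.
Need 0.5 × 111000 × 10⁻ᴺ ≤ 219 → 10⁻ᴺ ≤ 3.946e-03, so N ≥ 2.40.
At 2 places the error can reach 555 m, but 3 places keeps it to 55.5 m.

3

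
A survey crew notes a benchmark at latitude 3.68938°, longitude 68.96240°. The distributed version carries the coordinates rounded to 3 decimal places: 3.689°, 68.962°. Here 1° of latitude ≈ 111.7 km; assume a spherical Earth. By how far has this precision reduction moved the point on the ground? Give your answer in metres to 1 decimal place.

61.6 metres

The latitude changed by +0.00038° and the longitude by +0.00040°.
N–S: 0.00038° × 111700 m/° = 42.446 m.
E–W at 3.689°: 0.00040° × 111700 × cos 3.689° = 0.00040 × 111700 × 0.9979 ≈ 44.5874 m.
Hypotenuse of the two orthogonal shifts: √(42.446² + 44.5874²) = 61.5605 m.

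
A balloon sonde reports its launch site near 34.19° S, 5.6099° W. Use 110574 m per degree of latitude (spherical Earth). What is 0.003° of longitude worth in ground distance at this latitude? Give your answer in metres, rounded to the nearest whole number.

274 metres

One degree of longitude here spans 110574 × cos 34.19° = 110574 × 0.8272 ≈ 91464.5 m; 0.003° of that is 274.393 m.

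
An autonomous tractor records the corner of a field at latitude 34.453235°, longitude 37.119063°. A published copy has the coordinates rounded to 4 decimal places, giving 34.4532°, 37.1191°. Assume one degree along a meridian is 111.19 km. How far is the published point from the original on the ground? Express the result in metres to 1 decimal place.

The latitude changed by +0.000035° and the longitude by -0.000037°.
North–south shift: 0.000035 × 111190 = 3.89165 m.
East–west at this latitude: -0.000037° × 111190 × cos 34.4532° ≈ -0.000037 × 91686 = -3.39238 m.
Hypotenuse of the two orthogonal shifts: √(3.89165² + 3.39238²) = 5.16267 m.

5.2 metres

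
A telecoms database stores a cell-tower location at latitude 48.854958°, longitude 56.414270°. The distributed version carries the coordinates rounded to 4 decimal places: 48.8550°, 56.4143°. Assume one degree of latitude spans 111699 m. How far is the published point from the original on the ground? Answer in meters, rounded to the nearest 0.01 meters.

5.18 meters

The latitude changed by -0.000042° and the longitude by -0.000030°.
North–south shift: -0.000042 × 111699 = -4.69136 m.
East–west at this latitude: -0.000030° × 111699 × cos 48.855° ≈ -0.000030 × 73494.2 = -2.20483 m.
Distance: √(4.69136² + 2.20483²) ≈ 5.18364 m.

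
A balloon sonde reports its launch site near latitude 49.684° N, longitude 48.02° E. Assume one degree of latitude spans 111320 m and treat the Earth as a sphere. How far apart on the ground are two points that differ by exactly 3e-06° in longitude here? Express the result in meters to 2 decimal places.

0.22 meters

One degree of longitude here spans 111320 × cos 49.684° = 111320 × 0.6470 ≈ 72024.3 m; 3e-06° of that is 0.216073 m.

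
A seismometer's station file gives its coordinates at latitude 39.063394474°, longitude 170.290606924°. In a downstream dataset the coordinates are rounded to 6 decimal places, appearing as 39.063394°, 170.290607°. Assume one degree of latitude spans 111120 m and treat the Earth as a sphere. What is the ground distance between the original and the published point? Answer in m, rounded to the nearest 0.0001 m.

0.0531 m

The latitude changed by +0.000000474° and the longitude by -0.000000076°.
North–south shift: 0.000000474 × 111120 = 0.0526709 m.
E–W at 39.0634°: -0.000000076° × 111120 × cos 39.0634° = -0.000000076 × 111120 × 0.7764 ≈ -0.00655721 m.
Hypotenuse of the two orthogonal shifts: √(0.0526709² + 0.00655721²) = 0.0530775 m.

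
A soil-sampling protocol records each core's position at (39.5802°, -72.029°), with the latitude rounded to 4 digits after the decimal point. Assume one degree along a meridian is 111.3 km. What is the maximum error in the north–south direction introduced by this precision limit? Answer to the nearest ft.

18 ft

Rounding to 4 decimal places leaves the latitude within ±5e-05° of the true value.
North–south distance: 5e-05° × 111300 m/° = 5.565 m.
In feet: 5.565 m ÷ 0.3048 ≈ 18.258 ft.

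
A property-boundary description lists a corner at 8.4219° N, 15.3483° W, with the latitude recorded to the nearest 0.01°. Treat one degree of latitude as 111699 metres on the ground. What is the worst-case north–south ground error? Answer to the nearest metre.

Rounding to 2 decimal places leaves the latitude within ±0.005° of the true value.
Along the meridian that is 0.005° × 111699 m/° = 558.495 m.

558 metres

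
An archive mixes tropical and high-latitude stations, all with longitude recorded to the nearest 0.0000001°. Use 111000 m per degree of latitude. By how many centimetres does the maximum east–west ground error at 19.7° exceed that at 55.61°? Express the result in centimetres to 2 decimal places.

Rounding to 7 decimal places leaves the longitude within ±5e-08° of the true value.
At 19.7°: 5e-08° × 111000 × cos 19.7° = 5e-08 × 111000 × 0.9415 ≈ 0.0052252 m.
Error at 55.61° = 5e-08° × 111000 × cos 55.61° ≈ 0.00555 × 0.5648 = 0.0031348 m.
Difference: 0.0052252 − 0.0031348 = 0.0020904 m.
That is 0.00209039 m = 0.20904 cm.

0.21 centimetres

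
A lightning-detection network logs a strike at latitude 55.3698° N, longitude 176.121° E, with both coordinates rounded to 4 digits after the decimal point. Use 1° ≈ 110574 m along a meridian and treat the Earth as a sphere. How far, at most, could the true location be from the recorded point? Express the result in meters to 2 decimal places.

6.36 meters

Rounding to 4 decimal places leaves each coordinate within ±5e-05° of the true value.
N–S: 5e-05° × 110574 m/° = 5.5287 m.
East–west component at 55.3698°: 5e-05° × 110574 × cos 55.3698° ≈ 5e-05 × 62836.7 ≈ 3.14184 m.
Combining orthogonally: (5.5287² + 3.14184²)^½ ≈ 6.35906 m.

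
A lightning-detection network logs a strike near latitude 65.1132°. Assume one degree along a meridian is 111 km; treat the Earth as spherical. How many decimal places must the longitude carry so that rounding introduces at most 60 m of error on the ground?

3 decimal places

At 65.1132° one degree of longitude covers 111000 × cos 65.1132° ≈ 111000 × 0.4208 ≈ 46711.8 m.
Rounding to N decimal places gives at most 0.5 × 10⁻ᴺ degrees of error, i.e. 0.5 × 10⁻ᴺ × 46711.8 m.
Setting 23355.9 × 10⁻ᴺ ≤ 60 gives 10ᴺ ≥ 389.3, i.e. N ≥ 2.59.
So 3 decimal places suffice (23.4 m); 2 would allow up to 234 m.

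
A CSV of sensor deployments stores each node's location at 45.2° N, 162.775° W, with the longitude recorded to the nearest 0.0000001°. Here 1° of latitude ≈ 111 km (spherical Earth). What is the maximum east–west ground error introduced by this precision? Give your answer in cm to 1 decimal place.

0.4 cm

Rounding to 7 decimal places leaves the longitude within ±5e-08° of the true value.
At latitude 45.2° a degree of longitude spans 111000 m × cos 45.2° = 111000 × 0.7046 ≈ 78214.4 m.
So at most 5e-08° × 78214.4 ≈ 0.00391072 m east–west.
That is 0.00391072 m = 0.39107 cm.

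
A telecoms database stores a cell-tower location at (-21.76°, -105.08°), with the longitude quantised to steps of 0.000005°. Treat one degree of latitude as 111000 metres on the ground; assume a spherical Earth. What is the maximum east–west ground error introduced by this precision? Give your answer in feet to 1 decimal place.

0.8 feet

With a 0.000005° grid the true value lies within half a step, ±0.000005°/2 = ±2.5e-06°, of the stored one.
Parallels shrink by cos φ, so at 21.76° a degree of longitude is 111000 × 0.9287 ≈ 103091 m.
East–west error: 2.5e-06° × 103091 m/° ≈ 0.257727 m.
Converting: 0.257727 m × 3.2808 ft/m ≈ 0.84556 ft.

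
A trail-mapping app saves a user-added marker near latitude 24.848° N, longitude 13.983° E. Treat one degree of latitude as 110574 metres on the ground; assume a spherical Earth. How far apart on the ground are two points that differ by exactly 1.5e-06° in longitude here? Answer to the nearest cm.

15 cm

At 24.848° a degree of longitude is 110574 × cos 24.848° ≈ 100338 m, so 1.5e-06° corresponds to 0.150507 m.
That is 0.150507 m = 15.051 cm.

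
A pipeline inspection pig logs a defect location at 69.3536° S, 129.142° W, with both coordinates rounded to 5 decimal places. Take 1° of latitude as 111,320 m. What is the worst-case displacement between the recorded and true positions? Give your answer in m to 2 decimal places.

0.59 m

Rounding to 5 decimal places leaves each coordinate within ±5e-06° of the true value.
North–south component: 5e-06° × 111320 = 0.5566 m.
E–W at 69.3536°: 5e-06° × 111320 × cos 69.3536° = 5e-06 × 111320 × 0.3526 ≈ 0.196257 m.
Worst case both components are at the extreme and orthogonal: √(0.5566² + 0.196257²) ≈ 0.590187 m.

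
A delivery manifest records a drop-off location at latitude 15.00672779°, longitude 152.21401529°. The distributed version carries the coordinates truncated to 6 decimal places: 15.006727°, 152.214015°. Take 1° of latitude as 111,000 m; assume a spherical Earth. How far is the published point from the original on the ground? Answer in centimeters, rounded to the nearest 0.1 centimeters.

9.3 centimeters

Δlat = 15.00672779 − 15.006727 = +0.00000079°; Δlon = 152.21401529 − 152.214015 = +0.00000029°.
N–S: 0.00000079° × 111000 m/° = 0.08769 m.
E–W at 15.0067°: 0.00000029° × 111000 × cos 15.0067° = 0.00000029 × 111000 × 0.9659 ≈ 0.0310922 m.
Hypotenuse of the two orthogonal shifts: √(0.08769² + 0.0310922²) = 0.093039 m.
That is 0.093039 m = 9.3039 cm.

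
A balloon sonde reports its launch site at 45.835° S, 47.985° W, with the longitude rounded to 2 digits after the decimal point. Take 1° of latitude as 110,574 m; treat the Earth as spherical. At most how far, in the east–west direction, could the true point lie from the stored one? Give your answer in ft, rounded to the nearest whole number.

Rounding to 2 decimal places leaves the longitude within ±0.005° of the true value.
One degree of longitude at 45.835° is 110574 × cos 45.835° ≈ 110574 × 0.6967 = 77039.9 m.
Maximum E–W displacement: 0.005 × 77039.9 = 385.199 m.
In feet: 385.199 m ÷ 0.3048 ≈ 1263.8 ft.

1264 ft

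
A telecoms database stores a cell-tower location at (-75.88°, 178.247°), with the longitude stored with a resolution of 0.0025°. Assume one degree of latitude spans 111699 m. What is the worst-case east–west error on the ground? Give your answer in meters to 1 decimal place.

With a 0.0025° grid the true value lies within half a step, ±0.0025°/2 = ±0.00125°, of the stored one.
Parallels shrink by cos φ, so at 75.88° a degree of longitude is 111699 × 0.2440 ≈ 27249.4 m.
So at most 0.00125° × 27249.4 ≈ 34.0617 m east–west.

34.1 meters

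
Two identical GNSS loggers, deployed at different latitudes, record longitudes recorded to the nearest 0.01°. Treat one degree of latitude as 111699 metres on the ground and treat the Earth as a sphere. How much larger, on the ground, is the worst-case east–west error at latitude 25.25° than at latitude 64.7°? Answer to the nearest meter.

266 meters

Rounding to 2 decimal places leaves the longitude within ±0.005° of the true value.
Error at 25.25° = 0.005° × 111699 × cos 25.25° ≈ 558.5 × 0.9045 = 505.13 m.
Error at 64.7° = 0.005° × 111699 × cos 64.7° ≈ 558.5 × 0.4274 = 238.68 m.
Difference: 505.13 − 238.68 = 266.46 m.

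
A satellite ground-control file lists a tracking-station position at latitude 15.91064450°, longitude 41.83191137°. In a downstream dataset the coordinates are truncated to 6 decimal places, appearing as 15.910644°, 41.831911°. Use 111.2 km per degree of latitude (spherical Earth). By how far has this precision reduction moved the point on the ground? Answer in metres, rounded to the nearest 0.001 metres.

0.068 metres

Δlat = 15.91064450 − 15.910644 = +0.00000050°; Δlon = 41.83191137 − 41.831911 = +0.00000037°.
N–S: 0.00000050° × 111200 m/° = 0.0556 m.
E–W at 15.9106°: 0.00000037° × 111200 × cos 15.9106° = 0.00000037 × 111200 × 0.9617 ≈ 0.0395678 m.
Hypotenuse of the two orthogonal shifts: √(0.0556² + 0.0395678²) = 0.068242 m.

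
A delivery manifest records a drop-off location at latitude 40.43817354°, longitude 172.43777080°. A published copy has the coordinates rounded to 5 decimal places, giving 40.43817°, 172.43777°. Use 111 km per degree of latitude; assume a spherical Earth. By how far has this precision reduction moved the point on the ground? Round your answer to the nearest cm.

40 cm

The latitude changed by +0.00000354° and the longitude by +0.00000080°.
North–south shift: 0.00000354 × 111000 = 0.39294 m.
East–west at this latitude: 0.00000080° × 111000 × cos 40.4382° ≈ 0.00000080 × 84482.8 = 0.0675862 m.
Hypotenuse of the two orthogonal shifts: √(0.39294² + 0.0675862²) = 0.39871 m.
That is 0.39871 m = 39.871 cm.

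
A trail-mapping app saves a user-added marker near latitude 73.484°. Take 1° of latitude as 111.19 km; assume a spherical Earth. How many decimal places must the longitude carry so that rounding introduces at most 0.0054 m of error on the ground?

7 decimal places

At 73.484° one degree of longitude covers 111190 × cos 73.484° ≈ 111190 × 0.2843 ≈ 31609.4 m.
N decimal places → at most half a unit in the last place, 0.5 × 10⁻ᴺ° = 31609.4/2 × 10⁻ᴺ m.
Need 0.5 × 31609.4 × 10⁻ᴺ ≤ 0.0054 → 10⁻ᴺ ≤ 3.417e-07, so N ≥ 6.47.
At 6 places the error can reach 0.0158 m, but 7 places keeps it to 0.00158 m.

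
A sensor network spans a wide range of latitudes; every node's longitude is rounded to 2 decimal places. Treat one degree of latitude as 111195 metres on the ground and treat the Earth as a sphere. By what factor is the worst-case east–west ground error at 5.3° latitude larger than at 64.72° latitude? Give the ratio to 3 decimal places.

2.332

Rounding to 2 decimal places leaves the longitude within ±0.005° of the true value.
Error at 5.3° = 0.005° × 111195 × cos 5.3° ≈ 555.98 × 0.9957 = 553.6 m.
Error at 64.72° = 0.005° × 111195 × cos 64.72° ≈ 555.98 × 0.4270 = 237.42 m.
Ratio: 553.6 / 237.42 = cos 5.3° / cos 64.72° ≈ 2.3317.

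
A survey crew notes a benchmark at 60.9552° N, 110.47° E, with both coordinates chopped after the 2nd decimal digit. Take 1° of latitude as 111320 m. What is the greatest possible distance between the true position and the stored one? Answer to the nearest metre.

Truncating at 2 decimal places can drop up to a full unit in the last place, so each coordinate may be off by as much as 0.01°.
North–south component: 0.01° × 111320 = 1113.2 m.
Longitude error → 0.01 × 111320 × cos 60.9552° = 0.01 × 111320 × 0.4855 ≈ 540.451 m.
The two errors are perpendicular, so the maximum displacement is √(1113.2² + 540.451²) ≈ 1237.46 m.

1237 metres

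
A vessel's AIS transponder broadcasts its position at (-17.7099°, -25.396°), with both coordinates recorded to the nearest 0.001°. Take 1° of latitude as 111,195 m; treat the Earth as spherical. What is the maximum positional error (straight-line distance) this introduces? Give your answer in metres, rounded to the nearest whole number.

Rounding to 3 decimal places leaves each coordinate within ±0.0005° of the true value.
North–south component: 0.0005° × 111195 = 55.5975 m.
E–W at 17.7099°: 0.0005° × 111195 × cos 17.7099° = 0.0005 × 111195 × 0.9526 ≈ 52.9627 m.
Combining orthogonally: (55.5975² + 52.9627²)^½ ≈ 76.7862 m.

77 metres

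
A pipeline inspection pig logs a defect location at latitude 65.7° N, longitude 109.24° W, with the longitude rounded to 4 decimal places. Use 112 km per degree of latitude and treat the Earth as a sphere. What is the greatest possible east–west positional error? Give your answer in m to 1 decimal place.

Rounding to 4 decimal places leaves the longitude within ±5e-05° of the true value.
At latitude 65.7° a degree of longitude spans 112000 m × cos 65.7° = 112000 × 0.4115 ≈ 46089.6 m.
East–west error: 5e-05° × 46089.6 m/° ≈ 2.30448 m.

2.3 m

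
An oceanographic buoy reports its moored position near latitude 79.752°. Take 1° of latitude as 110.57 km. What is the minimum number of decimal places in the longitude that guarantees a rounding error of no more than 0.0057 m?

At 79.752° one degree of longitude covers 110570 × cos 79.752° ≈ 110570 × 0.1779 ≈ 19671.4 m.
N decimal places → at most half a unit in the last place, 0.5 × 10⁻ᴺ° = 19671.4/2 × 10⁻ᴺ m.
Need 0.5 × 19671.4 × 10⁻ᴺ ≤ 0.0057 → 10⁻ᴺ ≤ 5.795e-07, so N ≥ 6.24.
So 7 decimal places suffice (0.000984 m); 6 would allow up to 0.00984 m.

7 decimal places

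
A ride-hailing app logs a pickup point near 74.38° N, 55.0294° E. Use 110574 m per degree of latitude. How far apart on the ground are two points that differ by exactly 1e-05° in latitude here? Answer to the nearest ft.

Along a meridian 1e-05° is 1e-05 × 110574 = 1.10574 m.
Converting: 1.10574 m × 3.2808 ft/m ≈ 3.6278 ft.

4 ft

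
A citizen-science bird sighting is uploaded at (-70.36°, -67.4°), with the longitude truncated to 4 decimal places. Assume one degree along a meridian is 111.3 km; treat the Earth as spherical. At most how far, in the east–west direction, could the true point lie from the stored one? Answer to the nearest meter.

4 meters

Truncating at 4 decimal places can drop up to a full unit in the last place, so the longitude may be off by as much as 0.0001°.
Parallels shrink by cos φ, so at 70.36° a degree of longitude is 111300 × 0.3361 ≈ 37409 m.
So at most 0.0001° × 37409 ≈ 3.7409 m east–west.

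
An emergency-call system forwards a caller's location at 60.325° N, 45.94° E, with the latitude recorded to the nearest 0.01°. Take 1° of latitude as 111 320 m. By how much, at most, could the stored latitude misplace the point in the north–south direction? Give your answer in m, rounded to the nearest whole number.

557 m

Rounding to 2 decimal places leaves the latitude within ±0.005° of the true value.
North–south distance: 0.005° × 111320 m/° = 556.6 m.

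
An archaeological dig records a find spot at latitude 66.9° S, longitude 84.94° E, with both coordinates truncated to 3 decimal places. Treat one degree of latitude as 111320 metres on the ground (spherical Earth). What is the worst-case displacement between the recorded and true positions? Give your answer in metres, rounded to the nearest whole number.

Truncating at 3 decimal places can drop up to a full unit in the last place, so each coordinate may be off by as much as 0.001°.
N–S: 0.001° × 111320 m/° = 111.32 m.
E–W at 66.9°: 0.001° × 111320 × cos 66.9° = 0.001 × 111320 × 0.3923 ≈ 43.675 m.
Combining orthogonally: (111.32² + 43.675²)^½ ≈ 119.581 m.

120 metres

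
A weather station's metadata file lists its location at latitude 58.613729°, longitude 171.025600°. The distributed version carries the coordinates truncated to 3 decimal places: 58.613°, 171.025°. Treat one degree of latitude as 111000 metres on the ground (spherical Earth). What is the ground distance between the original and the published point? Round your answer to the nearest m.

The latitude changed by +0.000729° and the longitude by +0.000600°.
N–S: 0.000729° × 111000 m/° = 80.919 m.
East–west at this latitude: 0.000600° × 111000 × cos 58.613° ≈ 0.000600 × 57810.6 = 34.6863 m.
Distance: √(80.919² + 34.6863²) ≈ 88.0399 m.

88 m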